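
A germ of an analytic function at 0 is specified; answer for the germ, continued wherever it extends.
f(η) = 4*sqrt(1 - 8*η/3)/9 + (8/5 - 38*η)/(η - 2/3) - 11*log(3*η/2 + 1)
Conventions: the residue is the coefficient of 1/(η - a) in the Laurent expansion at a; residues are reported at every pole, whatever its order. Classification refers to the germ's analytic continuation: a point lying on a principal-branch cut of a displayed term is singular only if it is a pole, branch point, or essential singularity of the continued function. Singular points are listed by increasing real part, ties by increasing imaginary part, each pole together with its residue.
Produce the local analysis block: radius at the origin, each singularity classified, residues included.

Radius of convergence at 0: 3/8.
At -2/3: a logarithmic branch point.
At 3/8: an algebraic (square-root) branch point.
At 2/3: a pole of order 1; residue -356/15.

Denominator factor (η - 2/3): pole of order 1 at 2/3, modulus 2/3.
Branch term (4/9)*sqrt(1 - η/(3/8)): its argument vanishes at η = 3/8, a square-root branch point, modulus 3/8.
Branch term (-11)*log(1 - η/(-2/3)): its argument vanishes at η = -2/3, a logarithmic branch point, modulus 2/3.
The radius of convergence is the smallest modulus among the singular points: 3/8.
The branch terms are analytic at 2/3 and contribute nothing to the residue; only the rational part matters.
At the order-1 pole 2/3 set g(η) = (η - (2/3))*(rational part) = 8/5 - 38*η.
Simple pole: residue = g(a) at a = 2/3, which is -356/15.
List the singular points by increasing real part (a conjugate pair: the negative imaginary part first).


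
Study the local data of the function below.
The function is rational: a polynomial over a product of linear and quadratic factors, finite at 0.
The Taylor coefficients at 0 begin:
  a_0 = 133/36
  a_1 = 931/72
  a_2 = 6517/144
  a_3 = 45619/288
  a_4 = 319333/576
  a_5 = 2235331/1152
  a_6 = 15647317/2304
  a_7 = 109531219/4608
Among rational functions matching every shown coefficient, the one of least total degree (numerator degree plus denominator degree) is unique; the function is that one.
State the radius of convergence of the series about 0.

The radius of convergence is 2/7.

No rational of total degree below 1 reproduces all 8 coefficients; solving the [0/1] Pade equations on them gives f(u) = -19/(18*(u - 2/7)), whose expansion matches every shown term.
Denominator factor (u - 2/7): pole of order 1 at 2/7, modulus 2/7.
The radius of convergence is the smallest modulus among the singular points: 2/7.


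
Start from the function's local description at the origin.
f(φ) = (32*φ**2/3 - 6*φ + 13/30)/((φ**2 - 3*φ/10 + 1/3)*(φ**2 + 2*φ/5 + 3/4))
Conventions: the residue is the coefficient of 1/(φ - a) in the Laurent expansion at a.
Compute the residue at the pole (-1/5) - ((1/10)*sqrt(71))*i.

The factor φ**2 + 2*φ/5 + 3/4 splits as (φ - a)(φ - a') with a = (-1/5) - ((1/10)*sqrt(71))*i, a' = (-1/5) + ((1/10)*sqrt(71))*i. At the order-1 pole a set g(φ) = (φ - a)*f(φ) = [(32*φ**2/3 - 6*φ + 13/30)/(φ**2 - 3*φ/10 + 1/3)] / (φ - a').
Simple pole: residue = g(a) at a = (-1/5) - ((1/10)*sqrt(71))*i, which is (-917/764) + ((59651/54244)*sqrt(71))*i.

The residue is (-917/764) + ((59651/54244)*sqrt(71))*i.


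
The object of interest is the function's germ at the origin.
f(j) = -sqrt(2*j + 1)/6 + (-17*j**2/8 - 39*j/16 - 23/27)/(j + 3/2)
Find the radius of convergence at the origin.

The radius of convergence is 1/2.

Denominator factor (j + 3/2): pole of order 1 at -3/2, modulus 3/2.
Branch term (-1/6)*sqrt(1 - j/(-1/2)): its argument vanishes at j = -1/2, a square-root branch point, modulus 1/2.
The radius of convergence is the smallest modulus among the singular points: 1/2.


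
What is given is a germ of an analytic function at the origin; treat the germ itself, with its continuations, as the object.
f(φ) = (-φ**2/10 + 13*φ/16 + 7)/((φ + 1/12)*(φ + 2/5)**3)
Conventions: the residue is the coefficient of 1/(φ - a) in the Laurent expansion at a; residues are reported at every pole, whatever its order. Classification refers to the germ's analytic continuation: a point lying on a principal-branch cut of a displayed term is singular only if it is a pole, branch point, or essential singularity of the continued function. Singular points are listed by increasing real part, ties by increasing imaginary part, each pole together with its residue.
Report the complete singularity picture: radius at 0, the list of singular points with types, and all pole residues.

Radius of convergence at 0: 1/12.
At -2/5: a pole of order 3; residue -1497225/6859.
At -1/12: a pole of order 1; residue 1497225/6859.

Denominator factor (φ + 2/5)^3: pole of order 3 at -2/5, modulus 2/5.
Denominator factor (φ + 1/12): pole of order 1 at -1/12, modulus 1/12.
The radius of convergence is the smallest modulus among the singular points: 1/12.
At the order-3 pole -2/5 set g(φ) = (φ - (-2/5))^3*f(φ) = (-φ**2/10 + 13*φ/16 + 7)/(φ + 1/12).
Order-3 pole: residue = g''(a)/2; g''(-2/5) = -2994450/6859, so the residue is -1497225/6859.
At the order-1 pole -1/12 set g(φ) = (φ - (-1/12))*f(φ) = (-φ**2/10 + 13*φ/16 + 7)/(φ + 2/5)**3.
Simple pole: residue = g(a) at a = -1/12, which is 1497225/6859.
List the singular points by increasing real part (a conjugate pair: the negative imaginary part first).


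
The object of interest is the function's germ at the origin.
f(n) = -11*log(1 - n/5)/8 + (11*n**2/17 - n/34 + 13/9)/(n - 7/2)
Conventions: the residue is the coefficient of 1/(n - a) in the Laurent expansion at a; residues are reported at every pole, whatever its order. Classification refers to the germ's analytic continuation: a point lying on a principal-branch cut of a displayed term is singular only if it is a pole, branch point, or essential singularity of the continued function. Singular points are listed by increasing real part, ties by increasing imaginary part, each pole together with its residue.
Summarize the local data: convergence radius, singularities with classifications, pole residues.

Radius of convergence at 0: 7/2.
At 7/2: a pole of order 1; residue 1418/153.
At 5: a logarithmic branch point.

Denominator factor (n - 7/2): pole of order 1 at 7/2, modulus 7/2.
Branch term (-11/8)*log(1 - n/(5)): its argument vanishes at n = 5, a logarithmic branch point, modulus 5.
The radius of convergence is the smallest modulus among the singular points: 7/2.
The branch term is analytic at 7/2 and contributes nothing to the residue; only the rational part matters.
At the order-1 pole 7/2 set g(n) = (n - (7/2))*(rational part) = 11*n**2/17 - n/34 + 13/9.
Simple pole: residue = g(a) at a = 7/2, which is 1418/153.
List the singular points by increasing real part (a conjugate pair: the negative imaginary part first).


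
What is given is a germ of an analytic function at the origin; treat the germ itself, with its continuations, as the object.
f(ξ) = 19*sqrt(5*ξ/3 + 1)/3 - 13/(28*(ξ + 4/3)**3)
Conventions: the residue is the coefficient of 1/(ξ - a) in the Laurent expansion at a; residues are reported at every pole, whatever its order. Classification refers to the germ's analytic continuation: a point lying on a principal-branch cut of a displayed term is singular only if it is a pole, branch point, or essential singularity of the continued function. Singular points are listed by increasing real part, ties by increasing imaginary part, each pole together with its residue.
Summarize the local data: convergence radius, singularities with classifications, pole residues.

Denominator factor (ξ + 4/3)^3: pole of order 3 at -4/3, modulus 4/3.
Branch term (19/3)*sqrt(1 - ξ/(-3/5)): its argument vanishes at ξ = -3/5, a square-root branch point, modulus 3/5.
The radius of convergence is the smallest modulus among the singular points: 3/5.
The branch term is analytic at -4/3 and contributes nothing to the residue; only the rational part matters.
At the order-3 pole -4/3 set g(ξ) = (ξ - (-4/3))^3*(rational part) = -13/28.
Order-3 pole: residue = g''(a)/2; g''(-4/3) = 0, so the residue is 0.
List the singular points by increasing real part (a conjugate pair: the negative imaginary part first).

Radius of convergence at 0: 3/5.
At -4/3: a pole of order 3; residue 0.
At -3/5: an algebraic (square-root) branch point.


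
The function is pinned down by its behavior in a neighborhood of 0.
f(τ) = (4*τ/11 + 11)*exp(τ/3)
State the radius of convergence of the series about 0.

The factor exp(τ/3) is entire and contributes no finite singular point.
The polynomial part has no poles.
No finite singular points: the Taylor series at 0 converges everywhere.

The radius of convergence is infinite.


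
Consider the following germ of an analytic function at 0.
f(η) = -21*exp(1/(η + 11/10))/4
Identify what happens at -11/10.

The point is an essential singularity.

The exponent 1/(η - (-11/10)) has a pole at -11/10, so exp(1/(η - (-11/10))) takes every nonzero value near it: an essential singularity (not a pole of any order).


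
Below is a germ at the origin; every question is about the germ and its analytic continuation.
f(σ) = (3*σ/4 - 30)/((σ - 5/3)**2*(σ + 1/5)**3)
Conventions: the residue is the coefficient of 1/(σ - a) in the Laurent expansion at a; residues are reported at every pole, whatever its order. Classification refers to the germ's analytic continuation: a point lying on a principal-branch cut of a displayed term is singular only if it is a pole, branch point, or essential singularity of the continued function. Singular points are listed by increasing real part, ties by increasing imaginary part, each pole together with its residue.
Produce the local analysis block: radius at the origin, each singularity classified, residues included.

Denominator factor (σ + 1/5)^3: pole of order 3 at -1/5, modulus 1/5.
Denominator factor (σ - 5/3)^2: pole of order 2 at 5/3, modulus 5/3.
The radius of convergence is the smallest modulus among the singular points: 1/5.
At the order-3 pole -1/5 set g(σ) = (σ - (-1/5))^3*f(σ) = (3*σ/4 - 30)/(σ - 5/3)**2.
Order-3 pole: residue = g''(a)/2; g''(-1/5) = -17749125/1229312, so the residue is -17749125/2458624.
At the order-2 pole 5/3 set g(σ) = (σ - (5/3))^2*f(σ) = (3*σ/4 - 30)/(σ + 1/5)**3.
Order-2 pole: residue = g'(a); g'(5/3) = 17749125/2458624, so the residue is 17749125/2458624.
List the singular points by increasing real part (a conjugate pair: the negative imaginary part first).

Radius of convergence at 0: 1/5.
At -1/5: a pole of order 3; residue -17749125/2458624.
At 5/3: a pole of order 2; residue 17749125/2458624.


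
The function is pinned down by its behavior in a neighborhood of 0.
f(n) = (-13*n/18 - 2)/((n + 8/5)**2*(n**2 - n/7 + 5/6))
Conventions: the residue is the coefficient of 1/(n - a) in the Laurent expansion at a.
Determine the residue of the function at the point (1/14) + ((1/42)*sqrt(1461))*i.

The residue is (17988425/86776854) + ((279305425/42260327898)*sqrt(1461))*i.

The factor n**2 - n/7 + 5/6 splits as (n - a)(n - a') with a = (1/14) + ((1/42)*sqrt(1461))*i, a' = (1/14) - ((1/42)*sqrt(1461))*i. At the order-1 pole a set g(n) = (n - a)*f(n) = [(-13*n/18 - 2)/(n + 8/5)**2] / (n - a').
Simple pole: residue = g(a) at a = (1/14) + ((1/42)*sqrt(1461))*i, which is (17988425/86776854) + ((279305425/42260327898)*sqrt(1461))*i.


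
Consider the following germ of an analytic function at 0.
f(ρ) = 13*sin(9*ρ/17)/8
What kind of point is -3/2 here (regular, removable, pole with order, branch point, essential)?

There is no denominator, hence no pole anywhere.
The factor sin(9*ρ/17) is entire.
So the germ continues analytically to -3/2.

The point is a regular point.


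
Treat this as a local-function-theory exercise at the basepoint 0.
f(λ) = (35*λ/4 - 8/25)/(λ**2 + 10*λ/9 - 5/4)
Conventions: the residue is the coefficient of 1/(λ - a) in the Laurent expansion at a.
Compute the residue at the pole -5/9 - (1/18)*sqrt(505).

The factor λ**2 + 10*λ/9 - 5/4 splits as (λ - a)(λ - a') with a = -5/9 - (1/18)*sqrt(505), a' = -5/9 + (1/18)*sqrt(505). At the order-1 pole a set g(λ) = (λ - a)*f(λ) = [35*λ/4 - 8/25] / (λ - a').
Simple pole: residue = g(a) at a = -5/9 - (1/18)*sqrt(505), which is 35/8 + (4663/50500)*sqrt(505).

The residue is 35/8 + (4663/50500)*sqrt(505).


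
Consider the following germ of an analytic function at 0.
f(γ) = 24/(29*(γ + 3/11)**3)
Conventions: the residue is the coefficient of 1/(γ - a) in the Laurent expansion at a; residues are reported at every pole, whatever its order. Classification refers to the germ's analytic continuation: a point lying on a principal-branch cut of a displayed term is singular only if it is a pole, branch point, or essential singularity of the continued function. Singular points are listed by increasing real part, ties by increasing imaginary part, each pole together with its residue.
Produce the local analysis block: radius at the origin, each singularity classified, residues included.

Denominator factor (γ + 3/11)^3: pole of order 3 at -3/11, modulus 3/11.
The radius of convergence is the smallest modulus among the singular points: 3/11.
At the order-3 pole -3/11 set g(γ) = (γ - (-3/11))^3*f(γ) = 24/29.
Order-3 pole: residue = g''(a)/2; g''(-3/11) = 0, so the residue is 0.

Radius of convergence at 0: 3/11.
At -3/11: a pole of order 3; residue 0.


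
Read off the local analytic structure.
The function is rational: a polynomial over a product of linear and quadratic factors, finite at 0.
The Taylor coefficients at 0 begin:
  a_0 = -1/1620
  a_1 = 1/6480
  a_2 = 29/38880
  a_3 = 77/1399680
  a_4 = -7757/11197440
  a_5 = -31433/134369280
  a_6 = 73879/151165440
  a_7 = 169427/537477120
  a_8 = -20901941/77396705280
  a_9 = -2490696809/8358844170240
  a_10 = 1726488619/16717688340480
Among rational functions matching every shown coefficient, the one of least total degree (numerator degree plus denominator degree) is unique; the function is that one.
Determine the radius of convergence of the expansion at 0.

No rational of total degree below 9 reproduces all 11 coefficients; solving the [0/9] Pade equations on them gives f(ρ) = -2/(15*(ρ + 3)**3*(ρ**2 - ρ/2 + 2)**3), whose expansion matches every shown term.
Denominator factor (ρ**2 - ρ/2 + 2)^3: discriminant -31/4, complex-conjugate roots (1/4) + ((1/4)*sqrt(31))*i and (1/4) - ((1/4)*sqrt(31))*i; poles of order 3, moduli sqrt(2) and sqrt(2).
Denominator factor (ρ + 3)^3: pole of order 3 at -3, modulus 3.
The radius of convergence is the smallest modulus among the singular points: sqrt(2).

The radius of convergence is sqrt(2).


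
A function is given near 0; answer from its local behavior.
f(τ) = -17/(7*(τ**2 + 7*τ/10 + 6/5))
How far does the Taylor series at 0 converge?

The radius of convergence is (1/5)*sqrt(30).

Denominator factor (τ**2 + 7*τ/10 + 6/5): discriminant -431/100, complex-conjugate roots (-7/20) + ((1/20)*sqrt(431))*i and (-7/20) - ((1/20)*sqrt(431))*i; poles of order 1, moduli (1/5)*sqrt(30) and (1/5)*sqrt(30).
The radius of convergence is the smallest modulus among the singular points: (1/5)*sqrt(30).


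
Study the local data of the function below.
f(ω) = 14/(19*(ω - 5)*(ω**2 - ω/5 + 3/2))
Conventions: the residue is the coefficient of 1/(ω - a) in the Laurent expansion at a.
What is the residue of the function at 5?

The residue is 28/969.

At the order-1 pole 5 set g(ω) = (ω - (5))*f(ω) = 14/(19*(ω**2 - ω/5 + 3/2)).
Simple pole: residue = g(a) at a = 5, which is 28/969.


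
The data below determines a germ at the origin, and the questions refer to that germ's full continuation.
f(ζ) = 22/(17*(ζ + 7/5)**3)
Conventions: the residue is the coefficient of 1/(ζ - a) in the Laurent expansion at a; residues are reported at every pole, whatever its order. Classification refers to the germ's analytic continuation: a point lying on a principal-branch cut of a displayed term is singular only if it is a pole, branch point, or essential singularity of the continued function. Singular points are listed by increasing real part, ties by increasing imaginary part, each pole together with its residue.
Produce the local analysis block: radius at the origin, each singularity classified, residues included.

Radius of convergence at 0: 7/5.
At -7/5: a pole of order 3; residue 0.

Denominator factor (ζ + 7/5)^3: pole of order 3 at -7/5, modulus 7/5.
The radius of convergence is the smallest modulus among the singular points: 7/5.
At the order-3 pole -7/5 set g(ζ) = (ζ - (-7/5))^3*f(ζ) = 22/17.
Order-3 pole: residue = g''(a)/2; g''(-7/5) = 0, so the residue is 0.


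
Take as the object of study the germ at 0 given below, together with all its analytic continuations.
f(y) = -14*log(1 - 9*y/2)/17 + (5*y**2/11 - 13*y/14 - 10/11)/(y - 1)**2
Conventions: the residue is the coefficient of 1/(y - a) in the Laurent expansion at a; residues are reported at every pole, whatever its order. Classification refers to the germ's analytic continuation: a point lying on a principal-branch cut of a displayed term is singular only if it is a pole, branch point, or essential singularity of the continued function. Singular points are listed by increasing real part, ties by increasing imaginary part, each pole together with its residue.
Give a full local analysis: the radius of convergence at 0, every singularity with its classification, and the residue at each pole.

Radius of convergence at 0: 2/9.
At 2/9: a logarithmic branch point.
At 1: a pole of order 2; residue -3/154.

Denominator factor (y - 1)^2: pole of order 2 at 1, modulus 1.
Branch term (-14/17)*log(1 - y/(2/9)): its argument vanishes at y = 2/9, a logarithmic branch point, modulus 2/9.
The radius of convergence is the smallest modulus among the singular points: 2/9.
The branch term is analytic at 1 and contributes nothing to the residue; only the rational part matters.
At the order-2 pole 1 set g(y) = (y - (1))^2*(rational part) = 5*y**2/11 - 13*y/14 - 10/11.
Order-2 pole: residue = g'(a); g'(1) = -3/154, so the residue is -3/154.
List the singular points by increasing real part (a conjugate pair: the negative imaginary part first).


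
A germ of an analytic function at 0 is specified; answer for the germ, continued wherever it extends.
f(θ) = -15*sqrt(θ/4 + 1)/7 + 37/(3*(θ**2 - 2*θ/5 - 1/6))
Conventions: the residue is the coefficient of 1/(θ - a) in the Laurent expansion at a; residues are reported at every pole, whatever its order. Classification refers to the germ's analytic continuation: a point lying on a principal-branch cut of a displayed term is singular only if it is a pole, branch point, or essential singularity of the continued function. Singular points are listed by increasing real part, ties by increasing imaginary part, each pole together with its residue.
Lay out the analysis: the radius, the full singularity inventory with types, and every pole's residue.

Denominator factor (θ**2 - 2*θ/5 - 1/6): discriminant 62/75, real irrational roots 1/5 + (1/30)*sqrt(186) and 1/5 - (1/30)*sqrt(186); poles of order 1, moduli 1/5 + (1/30)*sqrt(186) and -1/5 + (1/30)*sqrt(186).
Branch term (-15/7)*sqrt(1 - θ/(-4)): its argument vanishes at θ = -4, a square-root branch point, modulus 4.
The radius of convergence is the smallest modulus among the singular points: -1/5 + (1/30)*sqrt(186).
The branch term is analytic at 1/5 - (1/30)*sqrt(186) and contributes nothing to the residue; only the rational part matters.
The factor θ**2 - 2*θ/5 - 1/6 splits as (θ - a)(θ - a') with a = 1/5 - (1/30)*sqrt(186), a' = 1/5 + (1/30)*sqrt(186). At the order-1 pole a set g(θ) = (θ - a)*(rational part) = [37/3] / (θ - a').
Simple pole: residue = g(a) at a = 1/5 - (1/30)*sqrt(186), which is -(185/186)*sqrt(186).
The branch term is analytic at 1/5 + (1/30)*sqrt(186) and contributes nothing to the residue; only the rational part matters.
The factor θ**2 - 2*θ/5 - 1/6 splits as (θ - a)(θ - a') with a = 1/5 + (1/30)*sqrt(186), a' = 1/5 - (1/30)*sqrt(186). At the order-1 pole a set g(θ) = (θ - a)*(rational part) = [37/3] / (θ - a').
Simple pole: residue = g(a) at a = 1/5 + (1/30)*sqrt(186), which is (185/186)*sqrt(186).
List the singular points by increasing real part (a conjugate pair: the negative imaginary part first).

Radius of convergence at 0: -1/5 + (1/30)*sqrt(186).
At -4: an algebraic (square-root) branch point.
At 1/5 - (1/30)*sqrt(186): a pole of order 1; residue -(185/186)*sqrt(186).
At 1/5 + (1/30)*sqrt(186): a pole of order 1; residue (185/186)*sqrt(186).


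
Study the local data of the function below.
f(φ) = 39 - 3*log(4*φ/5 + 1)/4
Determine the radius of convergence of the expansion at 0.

The radius of convergence is 5/4.

Branch term (-3/4)*log(1 - φ/(-5/4)): its argument vanishes at φ = -5/4, a logarithmic branch point, modulus 5/4.
The radius of convergence is the smallest modulus among the singular points: 5/4.


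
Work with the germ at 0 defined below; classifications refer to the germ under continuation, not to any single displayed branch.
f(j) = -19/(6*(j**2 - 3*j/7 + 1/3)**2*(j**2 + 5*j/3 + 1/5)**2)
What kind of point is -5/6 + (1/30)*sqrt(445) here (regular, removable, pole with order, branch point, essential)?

The denominator factor j**2 + 5*j/3 + 1/5 vanishes at -5/6 + (1/30)*sqrt(445) and appears to the power 2; the numerator there equals -19/6, nonzero, and no other factor vanishes.
Hence a pole whose order is the multiplicity, 2.

The point is a pole of order 2.


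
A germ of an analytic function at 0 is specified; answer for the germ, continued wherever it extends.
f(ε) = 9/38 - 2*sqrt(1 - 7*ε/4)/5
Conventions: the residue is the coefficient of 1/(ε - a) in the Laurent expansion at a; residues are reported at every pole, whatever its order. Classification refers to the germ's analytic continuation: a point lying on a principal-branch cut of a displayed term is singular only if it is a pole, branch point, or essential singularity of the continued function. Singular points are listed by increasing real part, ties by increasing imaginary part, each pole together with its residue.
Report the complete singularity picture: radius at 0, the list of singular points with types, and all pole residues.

Branch term (-2/5)*sqrt(1 - ε/(4/7)): its argument vanishes at ε = 4/7, a square-root branch point, modulus 4/7.
The radius of convergence is the smallest modulus among the singular points: 4/7.

Radius of convergence at 0: 4/7.
At 4/7: an algebraic (square-root) branch point.


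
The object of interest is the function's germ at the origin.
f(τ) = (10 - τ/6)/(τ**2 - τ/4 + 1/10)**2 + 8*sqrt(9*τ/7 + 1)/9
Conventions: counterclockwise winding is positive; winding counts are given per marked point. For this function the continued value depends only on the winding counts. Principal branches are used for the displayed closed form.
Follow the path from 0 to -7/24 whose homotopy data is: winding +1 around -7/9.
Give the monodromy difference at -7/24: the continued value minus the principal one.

The rational part is single-valued and drops out of the difference; each branch term changes only by its own monodromy.
(8/9)*sqrt(1 - τ/(-7/9)): winding +1 is odd, the square root flips sign, contributing -2*(8/9)*sqrt(1 - (-7/24)/(-7/9)) = -2*(8/9)*sqrt(5/8) = -(4/9)*sqrt(10).
Summing the contributions at τ = -7/24 gives -(4/9)*sqrt(10).

Continued minus principal equals -(4/9)*sqrt(10).


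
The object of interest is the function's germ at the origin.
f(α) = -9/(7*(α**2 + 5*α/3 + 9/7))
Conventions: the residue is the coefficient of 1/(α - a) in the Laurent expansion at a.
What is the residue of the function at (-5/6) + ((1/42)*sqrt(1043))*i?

The factor α**2 + 5*α/3 + 9/7 splits as (α - a)(α - a') with a = (-5/6) + ((1/42)*sqrt(1043))*i, a' = (-5/6) - ((1/42)*sqrt(1043))*i. At the order-1 pole a set g(α) = (α - a)*f(α) = [-9/7] / (α - a').
Simple pole: residue = g(a) at a = (-5/6) + ((1/42)*sqrt(1043))*i, which is ((27/1043)*sqrt(1043))*i.

The residue is ((27/1043)*sqrt(1043))*i.


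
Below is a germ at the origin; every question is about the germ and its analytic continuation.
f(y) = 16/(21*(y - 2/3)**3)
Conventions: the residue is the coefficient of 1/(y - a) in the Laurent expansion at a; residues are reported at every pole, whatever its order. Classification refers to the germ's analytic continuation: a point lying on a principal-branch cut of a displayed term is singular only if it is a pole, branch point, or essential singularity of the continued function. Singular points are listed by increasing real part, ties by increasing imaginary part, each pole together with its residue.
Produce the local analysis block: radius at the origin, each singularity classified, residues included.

Denominator factor (y - 2/3)^3: pole of order 3 at 2/3, modulus 2/3.
The radius of convergence is the smallest modulus among the singular points: 2/3.
At the order-3 pole 2/3 set g(y) = (y - (2/3))^3*f(y) = 16/21.
Order-3 pole: residue = g''(a)/2; g''(2/3) = 0, so the residue is 0.

Radius of convergence at 0: 2/3.
At 2/3: a pole of order 3; residue 0.


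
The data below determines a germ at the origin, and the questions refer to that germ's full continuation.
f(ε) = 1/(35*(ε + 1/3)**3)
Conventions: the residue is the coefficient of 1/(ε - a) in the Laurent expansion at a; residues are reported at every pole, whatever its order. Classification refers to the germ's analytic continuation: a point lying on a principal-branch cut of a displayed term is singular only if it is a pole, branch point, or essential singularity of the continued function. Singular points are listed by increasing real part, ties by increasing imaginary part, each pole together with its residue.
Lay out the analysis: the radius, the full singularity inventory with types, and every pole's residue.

Denominator factor (ε + 1/3)^3: pole of order 3 at -1/3, modulus 1/3.
The radius of convergence is the smallest modulus among the singular points: 1/3.
At the order-3 pole -1/3 set g(ε) = (ε - (-1/3))^3*f(ε) = 1/35.
Order-3 pole: residue = g''(a)/2; g''(-1/3) = 0, so the residue is 0.

Radius of convergence at 0: 1/3.
At -1/3: a pole of order 3; residue 0.


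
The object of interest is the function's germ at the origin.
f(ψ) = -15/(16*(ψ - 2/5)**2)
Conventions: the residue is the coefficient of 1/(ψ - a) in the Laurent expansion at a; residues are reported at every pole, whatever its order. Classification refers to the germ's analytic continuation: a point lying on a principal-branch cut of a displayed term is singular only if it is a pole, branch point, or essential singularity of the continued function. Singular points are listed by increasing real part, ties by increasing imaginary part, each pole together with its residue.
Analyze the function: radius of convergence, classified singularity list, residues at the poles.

Denominator factor (ψ - 2/5)^2: pole of order 2 at 2/5, modulus 2/5.
The radius of convergence is the smallest modulus among the singular points: 2/5.
At the order-2 pole 2/5 set g(ψ) = (ψ - (2/5))^2*f(ψ) = -15/16.
Order-2 pole: residue = g'(a); g'(2/5) = 0, so the residue is 0.

Radius of convergence at 0: 2/5.
At 2/5: a pole of order 2; residue 0.


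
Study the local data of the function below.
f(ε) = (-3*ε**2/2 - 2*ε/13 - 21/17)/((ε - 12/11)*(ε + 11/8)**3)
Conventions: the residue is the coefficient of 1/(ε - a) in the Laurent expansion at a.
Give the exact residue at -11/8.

At the order-3 pole -11/8 set g(ε) = (ε - (-11/8))^3*f(ε) = (-3*ε**2/2 - 2*ε/13 - 21/17)/(ε - 12/11).
Order-3 pole: residue = g''(a)/2; g''(-11/8) = 960334848/2258247173, so the residue is 480167424/2258247173.

The residue is 480167424/2258247173.


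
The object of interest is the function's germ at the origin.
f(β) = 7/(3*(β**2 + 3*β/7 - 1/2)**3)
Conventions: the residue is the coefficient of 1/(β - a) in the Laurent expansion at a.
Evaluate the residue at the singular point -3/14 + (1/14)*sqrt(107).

The residue is (235298/1225043)*sqrt(107).

The factor β**2 + 3*β/7 - 1/2 splits as (β - a)(β - a') with a = -3/14 + (1/14)*sqrt(107), a' = -3/14 - (1/14)*sqrt(107). At the order-3 pole a set g(β) = (β - a)^3*f(β) = [7/3] / (β - a')^3.
Order-3 pole: residue = g''(a)/2; g''(-3/14 + (1/14)*sqrt(107)) = (470596/1225043)*sqrt(107), so the residue is (235298/1225043)*sqrt(107).


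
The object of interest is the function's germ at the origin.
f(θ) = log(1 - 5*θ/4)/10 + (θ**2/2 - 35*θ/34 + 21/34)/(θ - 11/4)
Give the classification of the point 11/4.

The point is a pole of order 1.

The denominator factor θ - 11/4 vanishes at 11/4 and appears to the power 1; the numerator there equals 853/544, nonzero, and no other factor vanishes.
The branch terms are analytic at this point.
Hence a pole whose order is the multiplicity, 1.


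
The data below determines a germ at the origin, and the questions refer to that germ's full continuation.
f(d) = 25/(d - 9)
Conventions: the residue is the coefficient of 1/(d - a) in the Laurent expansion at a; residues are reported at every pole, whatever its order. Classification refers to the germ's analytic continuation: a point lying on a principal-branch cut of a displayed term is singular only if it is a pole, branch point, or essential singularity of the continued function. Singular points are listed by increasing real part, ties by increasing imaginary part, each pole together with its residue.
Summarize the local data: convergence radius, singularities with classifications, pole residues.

Denominator factor (d - 9): pole of order 1 at 9, modulus 9.
The radius of convergence is the smallest modulus among the singular points: 9.
At the order-1 pole 9 set g(d) = (d - (9))*f(d) = 25.
Simple pole: residue = g(a) at a = 9, which is 25.

Radius of convergence at 0: 9.
At 9: a pole of order 1; residue 25.


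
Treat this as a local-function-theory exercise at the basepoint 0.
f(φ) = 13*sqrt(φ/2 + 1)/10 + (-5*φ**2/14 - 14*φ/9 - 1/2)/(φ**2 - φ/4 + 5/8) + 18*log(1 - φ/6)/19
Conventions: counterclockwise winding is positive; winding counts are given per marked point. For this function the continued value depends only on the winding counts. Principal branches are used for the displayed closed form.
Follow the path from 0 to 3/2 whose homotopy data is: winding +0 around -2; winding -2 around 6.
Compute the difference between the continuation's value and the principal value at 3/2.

The rational part is single-valued and drops out of the difference; each branch term changes only by its own monodromy.
(13/10)*sqrt(1 - φ/(-2)): winding +0 is even, the square root returns to the same sheet, contribution 0.
(18/19)*log(1 - φ/(6)): each positive loop around 6 adds 2*pi*i to the log, so winding -2 contributes (18/19)*(-2)*2*pi*i = -(72/19)*pi*i.
Summing the contributions at φ = 3/2 gives -(72/19)*pi*i.

Continued minus principal equals -(72/19)*pi*i.


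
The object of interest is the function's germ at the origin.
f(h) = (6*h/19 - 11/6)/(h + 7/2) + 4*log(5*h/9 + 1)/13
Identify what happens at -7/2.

The denominator factor h + 7/2 vanishes at -7/2 and appears to the power 1; the numerator there equals -335/114, nonzero, and no other factor vanishes.
The branch terms are analytic at this point.
Hence a pole whose order is the multiplicity, 1.

The point is a pole of order 1.


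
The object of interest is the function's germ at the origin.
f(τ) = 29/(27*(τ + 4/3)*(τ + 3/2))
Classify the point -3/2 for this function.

The point is a pole of order 1.

The denominator factor τ + 3/2 vanishes at -3/2 and appears to the power 1; the numerator there equals 29/27, nonzero, and no other factor vanishes.
Hence a pole whose order is the multiplicity, 1.


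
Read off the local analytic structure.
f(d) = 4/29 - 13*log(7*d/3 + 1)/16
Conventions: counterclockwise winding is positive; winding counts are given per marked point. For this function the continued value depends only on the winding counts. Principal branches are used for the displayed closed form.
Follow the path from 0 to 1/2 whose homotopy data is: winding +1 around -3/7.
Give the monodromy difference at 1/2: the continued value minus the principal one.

The rational part is single-valued and drops out of the difference; each branch term changes only by its own monodromy.
(-13/16)*log(1 - d/(-3/7)): each positive loop around -3/7 adds 2*pi*i to the log, so winding +1 contributes (-13/16)*(1)*2*pi*i = -(13/8)*pi*i.
Summing the contributions at d = 1/2 gives -(13/8)*pi*i.

Continued minus principal equals -(13/8)*pi*i.


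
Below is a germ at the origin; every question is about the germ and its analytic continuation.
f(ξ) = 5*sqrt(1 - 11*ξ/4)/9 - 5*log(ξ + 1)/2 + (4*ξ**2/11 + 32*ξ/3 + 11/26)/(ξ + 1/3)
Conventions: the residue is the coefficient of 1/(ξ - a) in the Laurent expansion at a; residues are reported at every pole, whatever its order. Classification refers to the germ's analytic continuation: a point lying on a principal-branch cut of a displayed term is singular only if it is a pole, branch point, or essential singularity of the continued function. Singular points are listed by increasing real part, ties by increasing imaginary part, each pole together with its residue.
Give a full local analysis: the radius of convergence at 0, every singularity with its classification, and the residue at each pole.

Denominator factor (ξ + 1/3): pole of order 1 at -1/3, modulus 1/3.
Branch term (5/9)*sqrt(1 - ξ/(4/11)): its argument vanishes at ξ = 4/11, a square-root branch point, modulus 4/11.
Branch term (-5/2)*log(1 - ξ/(-1)): its argument vanishes at ξ = -1, a logarithmic branch point, modulus 1.
The radius of convergence is the smallest modulus among the singular points: 1/3.
The branch terms are analytic at -1/3 and contribute nothing to the residue; only the rational part matters.
At the order-1 pole -1/3 set g(ξ) = (ξ - (-1/3))*(rational part) = 4*ξ**2/11 + 32*ξ/3 + 11/26.
Simple pole: residue = g(a) at a = -1/3, which is -2653/858.
List the singular points by increasing real part (a conjugate pair: the negative imaginary part first).

Radius of convergence at 0: 1/3.
At -1: a logarithmic branch point.
At -1/3: a pole of order 1; residue -2653/858.
At 4/11: an algebraic (square-root) branch point.


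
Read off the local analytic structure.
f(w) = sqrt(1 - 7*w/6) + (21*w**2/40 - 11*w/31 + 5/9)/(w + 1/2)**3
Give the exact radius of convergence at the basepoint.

Denominator factor (w + 1/2)^3: pole of order 3 at -1/2, modulus 1/2.
Branch term (1)*sqrt(1 - w/(6/7)): its argument vanishes at w = 6/7, a square-root branch point, modulus 6/7.
The radius of convergence is the smallest modulus among the singular points: 1/2.

The radius of convergence is 1/2.


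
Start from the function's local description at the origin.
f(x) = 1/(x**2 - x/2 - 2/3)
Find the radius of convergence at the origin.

Denominator factor (x**2 - x/2 - 2/3): discriminant 35/12, real irrational roots 1/4 + (1/12)*sqrt(105) and 1/4 - (1/12)*sqrt(105); poles of order 1, moduli 1/4 + (1/12)*sqrt(105) and -1/4 + (1/12)*sqrt(105).
The radius of convergence is the smallest modulus among the singular points: -1/4 + (1/12)*sqrt(105).

The radius of convergence is -1/4 + (1/12)*sqrt(105).


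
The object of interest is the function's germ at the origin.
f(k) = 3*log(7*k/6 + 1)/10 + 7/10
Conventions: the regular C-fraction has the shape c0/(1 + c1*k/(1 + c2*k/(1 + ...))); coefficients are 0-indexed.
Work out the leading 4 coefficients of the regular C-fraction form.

The regular C-fraction coefficients are [7/10, -1/2, 13/12, 49/468].

Taylor coefficients (expand at 0): a_0 = 7/10, a_1 = 7/20, a_2 = -49/240, a_3 = 343/2160.
c0 = a_0 = 7/10. Peel one level at a time: if S = 1 + c*k/S' with S'(0) = 1, then c is the k-coefficient of S and S' = c*k/(S - 1).
S_1 = c0/f = 1 + (-1/2)*k + (13/24)*k^2 + ...; c1 = -1/2.
S_2 = c1*k/(S_1 - 1) = 1 + (13/12)*k + (-49/432)*k^2 + ...; c2 = 13/12.
S_3 = c2*k/(S_2 - 1) = 1 + (49/468)*k + ...; c3 = 49/468.


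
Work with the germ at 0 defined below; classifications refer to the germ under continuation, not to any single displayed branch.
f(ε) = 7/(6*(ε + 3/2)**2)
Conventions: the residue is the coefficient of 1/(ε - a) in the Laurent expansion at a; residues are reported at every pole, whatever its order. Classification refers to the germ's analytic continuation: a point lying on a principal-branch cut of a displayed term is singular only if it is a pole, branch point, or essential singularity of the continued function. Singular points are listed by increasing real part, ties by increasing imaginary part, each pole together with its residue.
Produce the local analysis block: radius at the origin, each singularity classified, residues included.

Denominator factor (ε + 3/2)^2: pole of order 2 at -3/2, modulus 3/2.
The radius of convergence is the smallest modulus among the singular points: 3/2.
At the order-2 pole -3/2 set g(ε) = (ε - (-3/2))^2*f(ε) = 7/6.
Order-2 pole: residue = g'(a); g'(-3/2) = 0, so the residue is 0.

Radius of convergence at 0: 3/2.
At -3/2: a pole of order 2; residue 0.


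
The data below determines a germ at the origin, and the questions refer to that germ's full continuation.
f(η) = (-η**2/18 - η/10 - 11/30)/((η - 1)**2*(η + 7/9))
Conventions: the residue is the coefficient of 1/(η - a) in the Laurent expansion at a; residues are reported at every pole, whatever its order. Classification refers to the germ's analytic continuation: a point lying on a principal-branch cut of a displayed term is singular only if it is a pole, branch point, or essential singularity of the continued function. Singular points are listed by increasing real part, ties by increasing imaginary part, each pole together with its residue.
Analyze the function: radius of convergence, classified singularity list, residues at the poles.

Radius of convergence at 0: 7/9.
At -7/9: a pole of order 1; residue -2351/23040.
At 1: a pole of order 2; residue 119/2560.

Denominator factor (η - 1)^2: pole of order 2 at 1, modulus 1.
Denominator factor (η + 7/9): pole of order 1 at -7/9, modulus 7/9.
The radius of convergence is the smallest modulus among the singular points: 7/9.
At the order-1 pole -7/9 set g(η) = (η - (-7/9))*f(η) = (-η**2/18 - η/10 - 11/30)/(η - 1)**2.
Simple pole: residue = g(a) at a = -7/9, which is -2351/23040.
At the order-2 pole 1 set g(η) = (η - (1))^2*f(η) = (-η**2/18 - η/10 - 11/30)/(η + 7/9).
Order-2 pole: residue = g'(a); g'(1) = 119/2560, so the residue is 119/2560.
List the singular points by increasing real part (a conjugate pair: the negative imaginary part first).


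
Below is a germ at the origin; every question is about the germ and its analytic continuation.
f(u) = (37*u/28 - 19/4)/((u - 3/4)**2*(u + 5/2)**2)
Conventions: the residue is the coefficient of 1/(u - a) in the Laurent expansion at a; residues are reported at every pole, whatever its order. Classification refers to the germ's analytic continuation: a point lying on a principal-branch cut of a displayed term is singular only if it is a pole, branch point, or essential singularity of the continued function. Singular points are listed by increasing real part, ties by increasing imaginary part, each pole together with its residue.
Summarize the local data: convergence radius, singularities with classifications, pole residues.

Radius of convergence at 0: 3/4.
At -5/2: a pole of order 2; residue -756/2197.
At 3/4: a pole of order 2; residue 756/2197.

Denominator factor (u + 5/2)^2: pole of order 2 at -5/2, modulus 5/2.
Denominator factor (u - 3/4)^2: pole of order 2 at 3/4, modulus 3/4.
The radius of convergence is the smallest modulus among the singular points: 3/4.
At the order-2 pole -5/2 set g(u) = (u - (-5/2))^2*f(u) = (37*u/28 - 19/4)/(u - 3/4)**2.
Order-2 pole: residue = g'(a); g'(-5/2) = -756/2197, so the residue is -756/2197.
At the order-2 pole 3/4 set g(u) = (u - (3/4))^2*f(u) = (37*u/28 - 19/4)/(u + 5/2)**2.
Order-2 pole: residue = g'(a); g'(3/4) = 756/2197, so the residue is 756/2197.
List the singular points by increasing real part (a conjugate pair: the negative imaginary part first).


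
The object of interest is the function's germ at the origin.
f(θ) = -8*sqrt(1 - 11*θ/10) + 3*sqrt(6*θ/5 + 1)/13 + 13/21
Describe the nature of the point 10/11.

The point is an algebraic (square-root) branch point.

The term (-8)*sqrt(1 - θ/(10/11)) has argument 1 - 10/11/(10/11) = 0 at 10/11: a square-root (algebraic, two-sheeted) branch point; the remaining terms are analytic or single-valued there.
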